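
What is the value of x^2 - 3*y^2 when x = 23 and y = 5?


x^2 - d*y^2
= 23^2 - 3*5^2
= 529 - 75
= 454

454


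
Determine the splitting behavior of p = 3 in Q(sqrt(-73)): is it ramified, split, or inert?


K = Q(sqrt(-73)). Since d mod 4 = 3, disc(K) = -292.
Check p | disc: -292 mod 3 = 2.
p does not divide disc. Compute Legendre symbol (d/p):
2^((3-1)/2) mod 3 = -1
(d/p) = -1, so p is inert: (p) stays prime with e=1, f=2, g=1.
Therefore p is inert.

inert


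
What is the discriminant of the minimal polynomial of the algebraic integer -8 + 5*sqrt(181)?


The element -8 + 5*sqrt(181) has minimal polynomial:
x^2 + 16*x - 4461
Discriminant = (16)^2 - 4*(-4461)
= 256 + 17844
= 18100

18100


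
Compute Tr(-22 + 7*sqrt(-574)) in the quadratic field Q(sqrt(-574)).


Tr(a + b*sqrt(d)) = (a + b*sqrt(d)) + (a - b*sqrt(d)) = 2a
= 2 * (-22)
= -44

-44


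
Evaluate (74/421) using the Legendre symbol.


p = 421 is prime, so compute (74/421) with the reciprocity algorithm (Jacobi-symbol steps: pull out 2s via (2/n), flip via reciprocity, reduce):
  pull out 2: (2/421) = -1  (since 421 mod 8 = 5)
  reciprocity: (37/421) -> +(421/37)
  reduce: (14/37)
  pull out 2: (2/37) = -1  (since 37 mod 8 = 5)
  reciprocity: (7/37) -> +(37/7)
  reduce: (2/7)
  pull out 2: (2/7) = +1  (since 7 mod 8 = 7)
  (1/7) = 1
Product of signs = 1
(74/421) = 1

1


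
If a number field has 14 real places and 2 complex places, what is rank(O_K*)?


By Dirichlet's unit theorem:
rank = r1 + r2 - 1
= 14 + 2 - 1
= 15

15


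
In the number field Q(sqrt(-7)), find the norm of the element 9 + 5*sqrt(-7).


N(a + b*sqrt(d)) = a^2 - d*b^2
= (9)^2 - (-7)*(5)^2
= 81 + 175
= 256

256


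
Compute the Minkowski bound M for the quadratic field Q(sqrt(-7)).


d = -7, d mod 4 = 1, so disc(K) = d = -7; |disc(K)| = 7
Imaginary quadratic field, so n = 2, s = r2 = 1, r1 = 0
M = (n!/n^n) * (4/pi)^s * sqrt(|disc(K)|) = (2!/2^2) * (4/pi)^1 * sqrt(7)
= 0.5 * 1.273240 * 2.645751
= 1.6843

1.6843


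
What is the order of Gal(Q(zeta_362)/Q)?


|Gal(Q(zeta_362)/Q)| = phi(362)
= 180

180


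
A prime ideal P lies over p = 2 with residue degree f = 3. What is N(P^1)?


N(P^a) = p^(a*f)
= 2^(1*3)
= 2^3
= 8

8


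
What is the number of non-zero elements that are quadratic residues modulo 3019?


For prime p, the number of non-zero quadratic residues is (p-1)/2.
= (3019-1)/2
= 1509

1509


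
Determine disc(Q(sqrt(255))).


For K = Q(sqrt(d)) with d squarefree: disc(K) = d if d = 1 mod 4, and disc(K) = 4d if d = 2 or 3 mod 4.
Here d = 255, and d mod 4 = 3.
d = 3 mod 4, not 1 (O_K = Z[sqrt(d)]), so disc(K) = 4d = 4 * (255) = 1020

1020


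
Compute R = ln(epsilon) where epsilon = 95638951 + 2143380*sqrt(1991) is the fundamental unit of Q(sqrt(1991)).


epsilon = 95638951 + 2143380*sqrt(1991)
= 1.9128e+08
R = ln(1.9128e+08)
= 19.0692

19.0692


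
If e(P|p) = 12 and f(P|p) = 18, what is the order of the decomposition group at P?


|D_P| = e * f
= 12 * 18
= 216

216


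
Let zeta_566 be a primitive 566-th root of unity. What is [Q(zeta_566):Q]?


The degree equals Euler's totient phi(566).
566 = 2 * 283
phi(566) = 282

282


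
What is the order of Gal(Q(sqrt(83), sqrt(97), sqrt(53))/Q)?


The 3 square roots of distinct primes are multiplicatively independent over Q,
so [K:Q] = 2^3 and Gal(K/Q) is isomorphic to (Z/2Z)^3.
|Gal| = 2^3 = 8

8


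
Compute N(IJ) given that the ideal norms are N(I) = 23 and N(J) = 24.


N(IJ) = N(I) * N(J)
= 23 * 24
= 552

552


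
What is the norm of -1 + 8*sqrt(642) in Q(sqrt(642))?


N(a + b*sqrt(d)) = a^2 - d*b^2
= (-1)^2 - (642)*(8)^2
= 1 - 41088
= -41087

-41087


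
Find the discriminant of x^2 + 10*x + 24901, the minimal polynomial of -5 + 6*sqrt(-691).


The element -5 + 6*sqrt(-691) has minimal polynomial:
x^2 + 10*x + 24901
Discriminant = (10)^2 - 4*(24901)
= 100 - 99604
= -99504

-99504


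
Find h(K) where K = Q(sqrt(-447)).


K = Q(sqrt(-447)). d mod 4 = 1, so D = disc(K) = d = -447
h(K) equals the number of primitive reduced positive-definite forms (a, b, c) = a*x^2 + b*x*y + c*y^2 with b^2 - 4ac = D,
where reduced means |b| <= a <= c, with b >= 0 whenever |b| = a or a = c, and primitive means gcd(a, b, c) = 1.
Reduced forces 3a^2 <= |D| = 447, so 1 <= a <= 12; b must have the parity of D, and c = (b^2 - D)/(4a) must be an integer >= a.
Enumerate a = 1..12, b in [-a, a]:
  a=1: (1, 1, 112)  [1]
  a=2: (2, -1, 56), (2, 1, 56)  [2]
  a=3: (3, 3, 38)  [1]
  a=4: (4, -1, 28), (4, 1, 28)  [2]
  a=5: none
  a=6: (6, -3, 19), (6, 3, 19)  [2]
  a=7: (7, -1, 16), (7, 1, 16)  [2]
  a=8: (8, -1, 14), (8, 1, 14)  [2]
  a=9..10: none
  a=11: (11, -9, 12), (11, 9, 12)  [2]
  a=12: none
Total reduced forms: 1 + 2 + 1 + 2 + 2 + 2 + 2 + 2 = 14
h = 14

14


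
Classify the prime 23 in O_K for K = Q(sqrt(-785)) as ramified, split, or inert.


K = Q(sqrt(-785)). Since d mod 4 = 3, disc(K) = -3140.
Check p | disc: -3140 mod 23 = 11.
p does not divide disc. Compute Legendre symbol (d/p):
20^((23-1)/2) mod 23 = -1
(d/p) = -1, so p is inert: (p) stays prime with e=1, f=2, g=1.
Therefore p is inert.

inert


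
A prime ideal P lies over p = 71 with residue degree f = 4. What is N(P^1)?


N(P^a) = p^(a*f)
= 71^(1*4)
= 71^4
= 25411681

25411681


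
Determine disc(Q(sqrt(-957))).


For K = Q(sqrt(d)) with d squarefree: disc(K) = d if d = 1 mod 4, and disc(K) = 4d if d = 2 or 3 mod 4.
Here d = -957, and d mod 4 = 3.
d = 3 mod 4, not 1 (O_K = Z[sqrt(d)]), so disc(K) = 4d = 4 * (-957) = -3828

-3828


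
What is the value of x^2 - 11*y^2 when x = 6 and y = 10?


x^2 - d*y^2
= 6^2 - 11*10^2
= 36 - 1100
= -1064

-1064


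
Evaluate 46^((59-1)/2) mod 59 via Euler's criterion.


p = 59 is prime and the exponent is (p-1)/2 = 29, so by Euler's criterion 46^29 = (46/59) = +1 or -1 mod 59.
Compute by square-and-multiply:
  29 = 16 + 8 + 4 + 1 (binary 11101)
  Repeated squaring mod 59: 46^1 = 46, 46^2 = 51, 46^4 = 5, 46^8 = 25, 46^16 = 35
  46^29 = 46^16 * 46^8 * 46^4 * 46^1 = 35 * 25 * 5 * 46 mod 59
    35 * 25 = 875 = 49 mod 59
    49 * 5 = 245 = 9 mod 59
    9 * 46 = 414 = 1 mod 59
  46^29 = 1 mod 59
Result 1: 46 is a quadratic residue mod 59.
46^29 mod 59 = 1

1


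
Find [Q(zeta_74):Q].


The degree equals Euler's totient phi(74).
74 = 2 * 37
phi(74) = 36

36


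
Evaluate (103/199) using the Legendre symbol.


p = 199 is prime, so compute (103/199) with the reciprocity algorithm (Jacobi-symbol steps: pull out 2s via (2/n), flip via reciprocity, reduce):
  reciprocity: (103/199) -> -(199/103)
  reduce: (96/103)
  pull out 2: (2/103) = +1  (since 103 mod 8 = 7)
  pull out 2: (2/103) = +1  (since 103 mod 8 = 7)
  pull out 2: (2/103) = +1  (since 103 mod 8 = 7)
  pull out 2: (2/103) = +1  (since 103 mod 8 = 7)
  pull out 2: (2/103) = +1  (since 103 mod 8 = 7)
  reciprocity: (3/103) -> -(103/3)
  reduce: (1/3)
  (1/3) = 1
Product of signs = 1
(103/199) = 1

1


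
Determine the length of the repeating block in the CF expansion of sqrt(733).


Run the CF algorithm for sqrt(733).
a_0 = floor(sqrt(733)) = 27; set m_0=0, q_0=1.
Recurrence: m' = q*a - m,  q' = (d - m'^2)/q,  a' = floor((a_0 + m')/q').
  step 1: m=27, q=4, a=13
  step 2: m=25, q=27, a=1
  step 3: m=2, q=27, a=1
  step 4: m=25, q=4, a=13
  step 5: m=27, q=1, a=54
a_5 = 2*a_0 = 54, so the period closes here.
sqrt(733) = [27; 13, 1, 1, 13, 54]
Period length = 5

5


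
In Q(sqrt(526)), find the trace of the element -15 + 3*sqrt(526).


Tr(a + b*sqrt(d)) = (a + b*sqrt(d)) + (a - b*sqrt(d)) = 2a
= 2 * (-15)
= -30

-30


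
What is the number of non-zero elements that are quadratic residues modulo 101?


For prime p, the number of non-zero quadratic residues is (p-1)/2.
= (101-1)/2
= 50

50


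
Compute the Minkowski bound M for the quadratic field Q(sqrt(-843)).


d = -843, d mod 4 = 1, so disc(K) = d = -843; |disc(K)| = 843
Imaginary quadratic field, so n = 2, s = r2 = 1, r1 = 0
M = (n!/n^n) * (4/pi)^s * sqrt(|disc(K)|) = (2!/2^2) * (4/pi)^1 * sqrt(843)
= 0.5 * 1.273240 * 29.034462
= 18.4839

18.4839


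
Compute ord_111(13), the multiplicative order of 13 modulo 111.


We want ord_111(13), the smallest k >= 1 with 13^k = 1 mod 111.
n = 111 = 3 * 37, phi(111) = 72; the order divides phi(n).
Divisors of 72: 1, 2, 3, 4, 6, 8, 9, 12, 18, 24, 36, 72
Repeated squaring mod 111: 13^1 = 13, 13^2 = 58, 13^4 = 34, 13^8 = 46, 13^16 = 7, 13^32 = 49, 13^64 = 70
Test divisors in increasing order:
  k=1: 13^1 = 13 mod 111
  k=2: 13^2 = 58 mod 111
  k=3: 13^3 = 58 * 13 = 88 mod 111
  k=4: 13^4 = 34 mod 111
  k=6: 13^6 = 34 * 58 = 85 mod 111
  k=8: 13^8 = 46 mod 111
  k=9: 13^9 = 46 * 13 = 43 mod 111
  k=12: 13^12 = 46 * 34 = 10 mod 111
  k=18: 13^18 = 7 * 58 = 73 mod 111
  k=24: 13^24 = 7 * 46 = 100 mod 111
  k=36: 13^36 = 49 * 34 = 1 mod 111  <- first divisor giving 1
Order = 36

36


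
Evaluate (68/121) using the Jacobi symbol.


Compute (68/121) via quadratic reciprocity:
  pull out 2: (2/121) = +1  (since 121 mod 8 = 1)
  pull out 2: (2/121) = +1  (since 121 mod 8 = 1)
  reciprocity: (17/121) -> +(121/17)
  reduce: (2/17)
  pull out 2: (2/17) = +1  (since 17 mod 8 = 1)
  (1/17) = 1
Product of signs = 1

1


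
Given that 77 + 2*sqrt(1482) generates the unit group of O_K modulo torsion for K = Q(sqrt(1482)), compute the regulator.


epsilon = 77 + 2*sqrt(1482)
= 153.9935
R = ln(153.9935)
= 5.0369

5.0369


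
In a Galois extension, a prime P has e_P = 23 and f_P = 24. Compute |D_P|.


|D_P| = e * f
= 23 * 24
= 552

552


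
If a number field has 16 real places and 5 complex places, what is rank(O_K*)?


By Dirichlet's unit theorem:
rank = r1 + r2 - 1
= 16 + 5 - 1
= 20

20


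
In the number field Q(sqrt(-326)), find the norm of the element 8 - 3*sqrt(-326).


N(a + b*sqrt(d)) = a^2 - d*b^2
= (8)^2 - (-326)*(-3)^2
= 64 + 2934
= 2998

2998


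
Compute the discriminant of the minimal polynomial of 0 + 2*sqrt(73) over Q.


The element 0 + 2*sqrt(73) has minimal polynomial:
x^2 + 0*x - 292
Discriminant = (0)^2 - 4*(-292)
= 0 + 1168
= 1168

1168


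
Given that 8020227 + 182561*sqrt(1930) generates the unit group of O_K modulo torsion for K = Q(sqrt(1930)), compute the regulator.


epsilon = 8020227 + 182561*sqrt(1930)
= 1.6040e+07
R = ln(1.6040e+07)
= 16.5906

16.5906


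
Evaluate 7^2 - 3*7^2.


x^2 - d*y^2
= 7^2 - 3*7^2
= 49 - 147
= -98

-98


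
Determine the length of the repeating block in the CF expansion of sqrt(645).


Run the CF algorithm for sqrt(645).
a_0 = floor(sqrt(645)) = 25; set m_0=0, q_0=1.
Recurrence: m' = q*a - m,  q' = (d - m'^2)/q,  a' = floor((a_0 + m')/q').
  step 1: m=25, q=20, a=2
  step 2: m=15, q=21, a=1
  step 3: m=6, q=29, a=1
  step 4: m=23, q=4, a=12
  step 5: m=25, q=5, a=10
  step 6: m=25, q=4, a=12
  step 7: m=23, q=29, a=1
  step 8: m=6, q=21, a=1
  step 9: m=15, q=20, a=2
  step 10: m=25, q=1, a=50
a_10 = 2*a_0 = 50, so the period closes here.
sqrt(645) = [25; 2, 1, 1, 12, 10, 12, 1, 1, 2, 50]
Period length = 10

10


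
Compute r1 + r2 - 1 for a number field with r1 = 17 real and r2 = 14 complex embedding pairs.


By Dirichlet's unit theorem:
rank = r1 + r2 - 1
= 17 + 14 - 1
= 30

30


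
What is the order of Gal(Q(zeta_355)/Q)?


|Gal(Q(zeta_355)/Q)| = phi(355)
= 280

280


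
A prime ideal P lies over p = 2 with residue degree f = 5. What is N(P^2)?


N(P^a) = p^(a*f)
= 2^(2*5)
= 2^10
= 1024

1024


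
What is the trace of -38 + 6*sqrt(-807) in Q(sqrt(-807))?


Tr(a + b*sqrt(d)) = (a + b*sqrt(d)) + (a - b*sqrt(d)) = 2a
= 2 * (-38)
= -76

-76


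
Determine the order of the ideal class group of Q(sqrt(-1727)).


K = Q(sqrt(-1727)). d mod 4 = 1, so D = disc(K) = d = -1727
h(K) equals the number of primitive reduced positive-definite forms (a, b, c) = a*x^2 + b*x*y + c*y^2 with b^2 - 4ac = D,
where reduced means |b| <= a <= c, with b >= 0 whenever |b| = a or a = c, and primitive means gcd(a, b, c) = 1.
Reduced forces 3a^2 <= |D| = 1727, so 1 <= a <= 23; b must have the parity of D, and c = (b^2 - D)/(4a) must be an integer >= a.
Enumerate a = 1..23, b in [-a, a]:
  a=1: (1, 1, 432)  [1]
  a=2: (2, -1, 216), (2, 1, 216)  [2]
  a=3: (3, -1, 144), (3, 1, 144)  [2]
  a=4: (4, -1, 108), (4, 1, 108)  [2]
  a=5: none
  a=6: (6, -5, 73), (6, -1, 72), (6, 1, 72), (6, 5, 73)  [4]
  a=7: (7, -3, 62), (7, 3, 62)  [2]
  a=8: (8, -1, 54), (8, 1, 54)  [2]
  a=9: (9, -1, 48), (9, 1, 48)  [2]
  a=10: none
  a=11: (11, 11, 42)  [1]
  a=12: (12, -7, 37), (12, -1, 36), (12, 1, 36), (12, 7, 37)  [4]
  a=13: none
  a=14: (14, -11, 33), (14, -3, 31), (14, 3, 31), (14, 11, 33)  [4]
  a=15: none
  a=16: (16, -1, 27), (16, 1, 27)  [2]
  a=17: none
  a=18: (18, -17, 28), (18, -1, 24), (18, 1, 24), (18, 17, 28)  [4]
  a=19..20: none
  a=21: (21, -17, 24), (21, -11, 22), (21, 11, 22), (21, 17, 24)  [4]
  a=22..23: none
Total reduced forms: 1 + 2 + 2 + 2 + 4 + 2 + 2 + 2 + 1 + 4 + 4 + 2 + 4 + 4 = 36
h = 36

36


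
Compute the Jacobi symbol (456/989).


Compute (456/989) via quadratic reciprocity:
  pull out 2: (2/989) = -1  (since 989 mod 8 = 5)
  pull out 2: (2/989) = -1  (since 989 mod 8 = 5)
  pull out 2: (2/989) = -1  (since 989 mod 8 = 5)
  reciprocity: (57/989) -> +(989/57)
  reduce: (20/57)
  pull out 2: (2/57) = +1  (since 57 mod 8 = 1)
  pull out 2: (2/57) = +1  (since 57 mod 8 = 1)
  reciprocity: (5/57) -> +(57/5)
  reduce: (2/5)
  pull out 2: (2/5) = -1  (since 5 mod 8 = 5)
  (1/5) = 1
Product of signs = 1

1


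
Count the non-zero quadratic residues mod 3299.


For prime p, the number of non-zero quadratic residues is (p-1)/2.
= (3299-1)/2
= 1649

1649


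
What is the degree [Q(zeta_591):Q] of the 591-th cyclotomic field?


The degree equals Euler's totient phi(591).
591 = 3 * 197
phi(591) = 392

392


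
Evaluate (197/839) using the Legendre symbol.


p = 839 is prime, so compute (197/839) with the reciprocity algorithm (Jacobi-symbol steps: pull out 2s via (2/n), flip via reciprocity, reduce):
  reciprocity: (197/839) -> +(839/197)
  reduce: (51/197)
  reciprocity: (51/197) -> +(197/51)
  reduce: (44/51)
  pull out 2: (2/51) = -1  (since 51 mod 8 = 3)
  pull out 2: (2/51) = -1  (since 51 mod 8 = 3)
  reciprocity: (11/51) -> -(51/11)
  reduce: (7/11)
  reciprocity: (7/11) -> -(11/7)
  reduce: (4/7)
  pull out 2: (2/7) = +1  (since 7 mod 8 = 7)
  pull out 2: (2/7) = +1  (since 7 mod 8 = 7)
  (1/7) = 1
Product of signs = 1
(197/839) = 1

1


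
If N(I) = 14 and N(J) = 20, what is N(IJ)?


N(IJ) = N(I) * N(J)
= 14 * 20
= 280

280


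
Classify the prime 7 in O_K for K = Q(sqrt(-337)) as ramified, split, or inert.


K = Q(sqrt(-337)). Since d mod 4 = 3, disc(K) = -1348.
Check p | disc: -1348 mod 7 = 3.
p does not divide disc. Compute Legendre symbol (d/p):
6^((7-1)/2) mod 7 = -1
(d/p) = -1, so p is inert: (p) stays prime with e=1, f=2, g=1.
Therefore p is inert.

inert


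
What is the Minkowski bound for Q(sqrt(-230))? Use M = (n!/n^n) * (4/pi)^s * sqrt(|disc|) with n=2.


d = -230, d mod 4 = 2, so disc(K) = 4d = -920; |disc(K)| = 920
Imaginary quadratic field, so n = 2, s = r2 = 1, r1 = 0
M = (n!/n^n) * (4/pi)^s * sqrt(|disc(K)|) = (2!/2^2) * (4/pi)^1 * sqrt(920)
= 0.5 * 1.273240 * 30.331502
= 19.3096

19.3096


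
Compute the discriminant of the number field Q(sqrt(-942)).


For K = Q(sqrt(d)) with d squarefree: disc(K) = d if d = 1 mod 4, and disc(K) = 4d if d = 2 or 3 mod 4.
Here d = -942, and d mod 4 = 2.
d = 2 mod 4, not 1 (O_K = Z[sqrt(d)]), so disc(K) = 4d = 4 * (-942) = -3768

-3768


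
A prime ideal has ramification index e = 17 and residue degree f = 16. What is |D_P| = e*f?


|D_P| = e * f
= 17 * 16
= 272

272


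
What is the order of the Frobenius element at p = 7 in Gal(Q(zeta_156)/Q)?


The Frobenius at p in Gal(Q(zeta_n)/Q) = (Z/nZ)* is the class of p, so its order is ord_156(7), the smallest k >= 1 with 7^k = 1 mod 156.
n = 156 = 2^2 * 3 * 13, phi(156) = 48; the order divides phi(n).
Divisors of 48: 1, 2, 3, 4, 6, 8, 12, 16, 24, 48
Repeated squaring mod 156: 7^1 = 7, 7^2 = 49, 7^4 = 61, 7^8 = 133, 7^16 = 61, 7^32 = 133
Test divisors in increasing order:
  k=1: 7^1 = 7 mod 156
  k=2: 7^2 = 49 mod 156
  k=3: 7^3 = 49 * 7 = 31 mod 156
  k=4: 7^4 = 61 mod 156
  k=6: 7^6 = 61 * 49 = 25 mod 156
  k=8: 7^8 = 133 mod 156
  k=12: 7^12 = 133 * 61 = 1 mod 156  <- first divisor giving 1
Order = 12

12


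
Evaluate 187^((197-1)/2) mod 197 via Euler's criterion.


p = 197 is prime and the exponent is (p-1)/2 = 98, so by Euler's criterion 187^98 = (187/197) = +1 or -1 mod 197.
Compute by square-and-multiply:
  98 = 64 + 32 + 2 (binary 1100010)
  Repeated squaring mod 197: 187^1 = 187, 187^2 = 100, 187^4 = 150, 187^8 = 42, 187^16 = 188, 187^32 = 81, 187^64 = 60
  187^98 = 187^64 * 187^32 * 187^2 = 60 * 81 * 100 mod 197
    60 * 81 = 4860 = 132 mod 197
    132 * 100 = 13200 = 1 mod 197
  187^98 = 1 mod 197
Result 1: 187 is a quadratic residue mod 197.
187^98 mod 197 = 1

1


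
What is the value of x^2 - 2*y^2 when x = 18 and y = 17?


x^2 - d*y^2
= 18^2 - 2*17^2
= 324 - 578
= -254

-254


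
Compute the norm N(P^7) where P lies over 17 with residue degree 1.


N(P^a) = p^(a*f)
= 17^(7*1)
= 17^7
= 410338673

410338673


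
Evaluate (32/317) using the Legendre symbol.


p = 317 is prime, so compute (32/317) with the reciprocity algorithm (Jacobi-symbol steps: pull out 2s via (2/n), flip via reciprocity, reduce):
  pull out 2: (2/317) = -1  (since 317 mod 8 = 5)
  pull out 2: (2/317) = -1  (since 317 mod 8 = 5)
  pull out 2: (2/317) = -1  (since 317 mod 8 = 5)
  pull out 2: (2/317) = -1  (since 317 mod 8 = 5)
  pull out 2: (2/317) = -1  (since 317 mod 8 = 5)
  (1/317) = 1
Product of signs = -1
(32/317) = -1

-1


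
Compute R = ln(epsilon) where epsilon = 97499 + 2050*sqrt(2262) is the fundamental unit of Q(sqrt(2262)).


epsilon = 97499 + 2050*sqrt(2262)
= 194998.0000
R = ln(194998.0000)
= 12.1807

12.1807


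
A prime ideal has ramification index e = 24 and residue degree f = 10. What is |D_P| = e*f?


|D_P| = e * f
= 24 * 10
= 240

240


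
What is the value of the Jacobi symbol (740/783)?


Compute (740/783) via quadratic reciprocity:
  pull out 2: (2/783) = +1  (since 783 mod 8 = 7)
  pull out 2: (2/783) = +1  (since 783 mod 8 = 7)
  reciprocity: (185/783) -> +(783/185)
  reduce: (43/185)
  reciprocity: (43/185) -> +(185/43)
  reduce: (13/43)
  reciprocity: (13/43) -> +(43/13)
  reduce: (4/13)
  pull out 2: (2/13) = -1  (since 13 mod 8 = 5)
  pull out 2: (2/13) = -1  (since 13 mod 8 = 5)
  (1/13) = 1
Product of signs = 1

1


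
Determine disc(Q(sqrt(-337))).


For K = Q(sqrt(d)) with d squarefree: disc(K) = d if d = 1 mod 4, and disc(K) = 4d if d = 2 or 3 mod 4.
Here d = -337, and d mod 4 = 3.
d = 3 mod 4, not 1 (O_K = Z[sqrt(d)]), so disc(K) = 4d = 4 * (-337) = -1348

-1348


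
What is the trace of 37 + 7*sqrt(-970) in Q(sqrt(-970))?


Tr(a + b*sqrt(d)) = (a + b*sqrt(d)) + (a - b*sqrt(d)) = 2a
= 2 * (37)
= 74

74


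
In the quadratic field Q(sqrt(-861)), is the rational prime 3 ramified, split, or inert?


K = Q(sqrt(-861)). Since d mod 4 = 3, disc(K) = -3444.
Check p | disc: -3444 mod 3 = 0.
p divides disc, so p ramifies: (p) = P^2 with e=2, f=1, g=1.
Therefore p is ramified.

ramified


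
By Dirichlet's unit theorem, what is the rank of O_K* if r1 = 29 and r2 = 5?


By Dirichlet's unit theorem:
rank = r1 + r2 - 1
= 29 + 5 - 1
= 33

33


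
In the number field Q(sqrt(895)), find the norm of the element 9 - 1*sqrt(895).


N(a + b*sqrt(d)) = a^2 - d*b^2
= (9)^2 - (895)*(-1)^2
= 81 - 895
= -814

-814


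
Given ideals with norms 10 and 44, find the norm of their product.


N(IJ) = N(I) * N(J)
= 10 * 44
= 440

440


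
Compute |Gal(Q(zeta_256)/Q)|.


|Gal(Q(zeta_256)/Q)| = phi(256)
= 128

128


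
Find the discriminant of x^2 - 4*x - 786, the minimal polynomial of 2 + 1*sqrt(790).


The element 2 + 1*sqrt(790) has minimal polynomial:
x^2 - 4*x - 786
Discriminant = (-4)^2 - 4*(-786)
= 16 + 3144
= 3160

3160


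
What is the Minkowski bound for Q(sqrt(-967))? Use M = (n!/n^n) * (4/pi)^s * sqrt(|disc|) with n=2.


d = -967, d mod 4 = 1, so disc(K) = d = -967; |disc(K)| = 967
Imaginary quadratic field, so n = 2, s = r2 = 1, r1 = 0
M = (n!/n^n) * (4/pi)^s * sqrt(|disc(K)|) = (2!/2^2) * (4/pi)^1 * sqrt(967)
= 0.5 * 1.273240 * 31.096624
= 19.7967

19.7967


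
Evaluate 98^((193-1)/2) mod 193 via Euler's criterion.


p = 193 is prime and the exponent is (p-1)/2 = 96, so by Euler's criterion 98^96 = (98/193) = +1 or -1 mod 193.
Compute by square-and-multiply:
  96 = 64 + 32 (binary 1100000)
  Repeated squaring mod 193: 98^1 = 98, 98^2 = 147, 98^4 = 186, 98^8 = 49, 98^16 = 85, 98^32 = 84, 98^64 = 108
  98^96 = 98^64 * 98^32 = 108 * 84 mod 193
    108 * 84 = 9072 = 1 mod 193
  98^96 = 1 mod 193
Result 1: 98 is a quadratic residue mod 193.
98^96 mod 193 = 1

1


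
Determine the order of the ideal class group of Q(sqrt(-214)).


K = Q(sqrt(-214)). d mod 4 = 2, so D = disc(K) = 4d = -856
h(K) equals the number of primitive reduced positive-definite forms (a, b, c) = a*x^2 + b*x*y + c*y^2 with b^2 - 4ac = D,
where reduced means |b| <= a <= c, with b >= 0 whenever |b| = a or a = c, and primitive means gcd(a, b, c) = 1.
Reduced forces 3a^2 <= |D| = 856, so 1 <= a <= 16; b must have the parity of D, and c = (b^2 - D)/(4a) must be an integer >= a.
Enumerate a = 1..16, b in [-a, a]:
  a=1: (1, 0, 214)  [1]
  a=2: (2, 0, 107)  [1]
  a=3..4: none
  a=5: (5, -2, 43), (5, 2, 43)  [2]
  a=6..9: none
  a=10: (10, -8, 23), (10, 8, 23)  [2]
  a=11..16: none
Total reduced forms: 1 + 1 + 2 + 2 = 6
h = 6

6


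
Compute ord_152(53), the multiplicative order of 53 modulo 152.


We want ord_152(53), the smallest k >= 1 with 53^k = 1 mod 152.
n = 152 = 2^3 * 19, phi(152) = 72; the order divides phi(n).
Divisors of 72: 1, 2, 3, 4, 6, 8, 9, 12, 18, 24, 36, 72
Repeated squaring mod 152: 53^1 = 53, 53^2 = 73, 53^4 = 9, 53^8 = 81, 53^16 = 25, 53^32 = 17, 53^64 = 137
Test divisors in increasing order:
  k=1: 53^1 = 53 mod 152
  k=2: 53^2 = 73 mod 152
  k=3: 53^3 = 73 * 53 = 69 mod 152
  k=4: 53^4 = 9 mod 152
  k=6: 53^6 = 9 * 73 = 49 mod 152
  k=8: 53^8 = 81 mod 152
  k=9: 53^9 = 81 * 53 = 37 mod 152
  k=12: 53^12 = 81 * 9 = 121 mod 152
  k=18: 53^18 = 25 * 73 = 1 mod 152  <- first divisor giving 1
Order = 18

18


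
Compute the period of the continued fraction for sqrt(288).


Run the CF algorithm for sqrt(288).
a_0 = floor(sqrt(288)) = 16; set m_0=0, q_0=1.
Recurrence: m' = q*a - m,  q' = (d - m'^2)/q,  a' = floor((a_0 + m')/q').
  step 1: m=16, q=32, a=1
  step 2: m=16, q=1, a=32
a_2 = 2*a_0 = 32, so the period closes here.
sqrt(288) = [16; 1, 32]
Period length = 2

2


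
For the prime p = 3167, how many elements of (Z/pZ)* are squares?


For prime p, the number of non-zero quadratic residues is (p-1)/2.
= (3167-1)/2
= 1583

1583


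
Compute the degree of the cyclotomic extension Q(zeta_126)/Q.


The degree equals Euler's totient phi(126).
126 = 2 * 3^2 * 7
phi(126) = 36

36


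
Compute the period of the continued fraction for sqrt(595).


Run the CF algorithm for sqrt(595).
a_0 = floor(sqrt(595)) = 24; set m_0=0, q_0=1.
Recurrence: m' = q*a - m,  q' = (d - m'^2)/q,  a' = floor((a_0 + m')/q').
  step 1: m=24, q=19, a=2
  step 2: m=14, q=21, a=1
  step 3: m=7, q=26, a=1
  step 4: m=19, q=9, a=4
  step 5: m=17, q=34, a=1
  step 6: m=17, q=9, a=4
  step 7: m=19, q=26, a=1
  step 8: m=7, q=21, a=1
  step 9: m=14, q=19, a=2
  step 10: m=24, q=1, a=48
a_10 = 2*a_0 = 48, so the period closes here.
sqrt(595) = [24; 2, 1, 1, 4, 1, 4, 1, 1, 2, 48]
Period length = 10

10


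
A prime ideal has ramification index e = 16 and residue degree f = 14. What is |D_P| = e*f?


|D_P| = e * f
= 16 * 14
= 224

224


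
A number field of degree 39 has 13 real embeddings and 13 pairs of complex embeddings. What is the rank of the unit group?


By Dirichlet's unit theorem:
rank = r1 + r2 - 1
= 13 + 13 - 1
= 25

25


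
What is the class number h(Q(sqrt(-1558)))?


K = Q(sqrt(-1558)). d mod 4 = 2, so D = disc(K) = 4d = -6232
h(K) equals the number of primitive reduced positive-definite forms (a, b, c) = a*x^2 + b*x*y + c*y^2 with b^2 - 4ac = D,
where reduced means |b| <= a <= c, with b >= 0 whenever |b| = a or a = c, and primitive means gcd(a, b, c) = 1.
Reduced forces 3a^2 <= |D| = 6232, so 1 <= a <= 45; b must have the parity of D, and c = (b^2 - D)/(4a) must be an integer >= a.
Enumerate a = 1..45, b in [-a, a]:
  a=1: (1, 0, 1558)  [1]
  a=2: (2, 0, 779)  [1]
  a=3..10: none
  a=11: (11, -4, 142), (11, 4, 142)  [2]
  a=12..18: none
  a=19: (19, 0, 82)  [1]
  a=20..21: none
  a=22: (22, -4, 71), (22, 4, 71)  [2]
  a=23: (23, -22, 73), (23, 22, 73)  [2]
  a=24..36: none
  a=37: (37, -24, 46), (37, 24, 46)  [2]
  a=38: (38, 0, 41)  [1]
  a=39..45: none
Total reduced forms: 1 + 1 + 2 + 1 + 2 + 2 + 2 + 1 = 12
h = 12

12


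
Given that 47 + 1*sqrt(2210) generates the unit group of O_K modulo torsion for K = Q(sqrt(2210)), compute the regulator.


epsilon = 47 + 1*sqrt(2210)
= 94.0106
R = ln(94.0106)
= 4.5434

4.5434


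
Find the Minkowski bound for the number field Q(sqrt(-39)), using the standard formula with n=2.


d = -39, d mod 4 = 1, so disc(K) = d = -39; |disc(K)| = 39
Imaginary quadratic field, so n = 2, s = r2 = 1, r1 = 0
M = (n!/n^n) * (4/pi)^s * sqrt(|disc(K)|) = (2!/2^2) * (4/pi)^1 * sqrt(39)
= 0.5 * 1.273240 * 6.244998
= 3.9757

3.9757


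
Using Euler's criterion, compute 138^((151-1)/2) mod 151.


p = 151 is prime and the exponent is (p-1)/2 = 75, so by Euler's criterion 138^75 = (138/151) = +1 or -1 mod 151.
Compute by square-and-multiply:
  75 = 64 + 8 + 2 + 1 (binary 1001011)
  Repeated squaring mod 151: 138^1 = 138, 138^2 = 18, 138^4 = 22, 138^8 = 31, 138^16 = 55, 138^32 = 5, 138^64 = 25
  138^75 = 138^64 * 138^8 * 138^2 * 138^1 = 25 * 31 * 18 * 138 mod 151
    25 * 31 = 775 = 20 mod 151
    20 * 18 = 360 = 58 mod 151
    58 * 138 = 8004 = 1 mod 151
  138^75 = 1 mod 151
Result 1: 138 is a quadratic residue mod 151.
138^75 mod 151 = 1

1


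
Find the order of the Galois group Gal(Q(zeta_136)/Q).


|Gal(Q(zeta_136)/Q)| = phi(136)
= 64

64


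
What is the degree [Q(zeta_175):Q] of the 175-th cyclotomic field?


The degree equals Euler's totient phi(175).
175 = 5^2 * 7
phi(175) = 120

120


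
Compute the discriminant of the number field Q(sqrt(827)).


For K = Q(sqrt(d)) with d squarefree: disc(K) = d if d = 1 mod 4, and disc(K) = 4d if d = 2 or 3 mod 4.
Here d = 827, and d mod 4 = 3.
d = 3 mod 4, not 1 (O_K = Z[sqrt(d)]), so disc(K) = 4d = 4 * (827) = 3308

3308


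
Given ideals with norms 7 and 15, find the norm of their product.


N(IJ) = N(I) * N(J)
= 7 * 15
= 105

105


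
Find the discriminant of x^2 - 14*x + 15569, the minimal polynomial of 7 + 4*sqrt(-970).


The element 7 + 4*sqrt(-970) has minimal polynomial:
x^2 - 14*x + 15569
Discriminant = (-14)^2 - 4*(15569)
= 196 - 62276
= -62080

-62080


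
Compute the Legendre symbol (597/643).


p = 643 is prime, so compute (597/643) with the reciprocity algorithm (Jacobi-symbol steps: pull out 2s via (2/n), flip via reciprocity, reduce):
  reciprocity: (597/643) -> +(643/597)
  reduce: (46/597)
  pull out 2: (2/597) = -1  (since 597 mod 8 = 5)
  reciprocity: (23/597) -> +(597/23)
  reduce: (22/23)
  pull out 2: (2/23) = +1  (since 23 mod 8 = 7)
  reciprocity: (11/23) -> -(23/11)
  reduce: (1/11)
  (1/11) = 1
Product of signs = 1
(597/643) = 1

1


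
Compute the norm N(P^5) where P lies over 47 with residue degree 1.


N(P^a) = p^(a*f)
= 47^(5*1)
= 47^5
= 229345007

229345007


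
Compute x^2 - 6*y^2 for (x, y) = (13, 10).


x^2 - d*y^2
= 13^2 - 6*10^2
= 169 - 600
= -431

-431


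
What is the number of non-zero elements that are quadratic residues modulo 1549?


For prime p, the number of non-zero quadratic residues is (p-1)/2.
= (1549-1)/2
= 774

774


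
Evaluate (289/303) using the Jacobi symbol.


Compute (289/303) via quadratic reciprocity:
  reciprocity: (289/303) -> +(303/289)
  reduce: (14/289)
  pull out 2: (2/289) = +1  (since 289 mod 8 = 1)
  reciprocity: (7/289) -> +(289/7)
  reduce: (2/7)
  pull out 2: (2/7) = +1  (since 7 mod 8 = 7)
  (1/7) = 1
Product of signs = 1

1


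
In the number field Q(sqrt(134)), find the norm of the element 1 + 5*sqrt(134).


N(a + b*sqrt(d)) = a^2 - d*b^2
= (1)^2 - (134)*(5)^2
= 1 - 3350
= -3349

-3349


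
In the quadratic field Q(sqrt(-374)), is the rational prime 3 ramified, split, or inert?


K = Q(sqrt(-374)). Since d mod 4 = 2, disc(K) = -1496.
Check p | disc: -1496 mod 3 = 1.
p does not divide disc. Compute Legendre symbol (d/p):
1^((3-1)/2) mod 3 = 1
(d/p) = 1, so p splits: (p) = P*P' with e=1, f=1, g=2.
Therefore p is split.

split


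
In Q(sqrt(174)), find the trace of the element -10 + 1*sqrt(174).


Tr(a + b*sqrt(d)) = (a + b*sqrt(d)) + (a - b*sqrt(d)) = 2a
= 2 * (-10)
= -20

-20


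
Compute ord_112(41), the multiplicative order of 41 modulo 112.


We want ord_112(41), the smallest k >= 1 with 41^k = 1 mod 112.
n = 112 = 2^4 * 7, phi(112) = 48; the order divides phi(n).
Divisors of 48: 1, 2, 3, 4, 6, 8, 12, 16, 24, 48
Repeated squaring mod 112: 41^1 = 41, 41^2 = 1, 41^4 = 1, 41^8 = 1, 41^16 = 1, 41^32 = 1
Test divisors in increasing order:
  k=1: 41^1 = 41 mod 112
  k=2: 41^2 = 1 mod 112  <- first divisor giving 1
Order = 2

2


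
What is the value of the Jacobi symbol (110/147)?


Compute (110/147) via quadratic reciprocity:
  pull out 2: (2/147) = -1  (since 147 mod 8 = 3)
  reciprocity: (55/147) -> -(147/55)
  reduce: (37/55)
  reciprocity: (37/55) -> +(55/37)
  reduce: (18/37)
  pull out 2: (2/37) = -1  (since 37 mod 8 = 5)
  reciprocity: (9/37) -> +(37/9)
  reduce: (1/9)
  (1/9) = 1
Product of signs = -1

-1


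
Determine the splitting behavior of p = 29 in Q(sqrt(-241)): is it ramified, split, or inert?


K = Q(sqrt(-241)). Since d mod 4 = 3, disc(K) = -964.
Check p | disc: -964 mod 29 = 22.
p does not divide disc. Compute Legendre symbol (d/p):
20^((29-1)/2) mod 29 = 1
(d/p) = 1, so p splits: (p) = P*P' with e=1, f=1, g=2.
Therefore p is split.

split


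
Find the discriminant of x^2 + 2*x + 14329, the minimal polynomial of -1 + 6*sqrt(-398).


The element -1 + 6*sqrt(-398) has minimal polynomial:
x^2 + 2*x + 14329
Discriminant = (2)^2 - 4*(14329)
= 4 - 57316
= -57312

-57312


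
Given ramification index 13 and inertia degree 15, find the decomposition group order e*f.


|D_P| = e * f
= 13 * 15
= 195

195


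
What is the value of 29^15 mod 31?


p = 31 is prime and the exponent is (p-1)/2 = 15, so by Euler's criterion 29^15 = (29/31) = +1 or -1 mod 31.
Compute by square-and-multiply:
  15 = 8 + 4 + 2 + 1 (binary 1111)
  Repeated squaring mod 31: 29^1 = 29, 29^2 = 4, 29^4 = 16, 29^8 = 8
  29^15 = 29^8 * 29^4 * 29^2 * 29^1 = 8 * 16 * 4 * 29 mod 31
    8 * 16 = 128 = 4 mod 31
    4 * 4 = 16 = 16 mod 31
    16 * 29 = 464 = 30 mod 31
  29^15 = 30 mod 31
Result 30 = p - 1 = -1 mod 31: 29 is a quadratic non-residue mod 31. As a residue in [0, p-1] the value is 30.
29^15 mod 31 = 30

30


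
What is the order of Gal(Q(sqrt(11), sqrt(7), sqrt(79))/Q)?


The 3 square roots of distinct primes are multiplicatively independent over Q,
so [K:Q] = 2^3 and Gal(K/Q) is isomorphic to (Z/2Z)^3.
|Gal| = 2^3 = 8

8


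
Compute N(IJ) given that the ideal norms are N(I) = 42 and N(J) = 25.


N(IJ) = N(I) * N(J)
= 42 * 25
= 1050

1050


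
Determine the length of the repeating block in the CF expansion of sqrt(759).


Run the CF algorithm for sqrt(759).
a_0 = floor(sqrt(759)) = 27; set m_0=0, q_0=1.
Recurrence: m' = q*a - m,  q' = (d - m'^2)/q,  a' = floor((a_0 + m')/q').
  step 1: m=27, q=30, a=1
  step 2: m=3, q=25, a=1
  step 3: m=22, q=11, a=4
  step 4: m=22, q=25, a=1
  step 5: m=3, q=30, a=1
  step 6: m=27, q=1, a=54
a_6 = 2*a_0 = 54, so the period closes here.
sqrt(759) = [27; 1, 1, 4, 1, 1, 54]
Period length = 6

6


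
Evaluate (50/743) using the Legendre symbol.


p = 743 is prime, so compute (50/743) with the reciprocity algorithm (Jacobi-symbol steps: pull out 2s via (2/n), flip via reciprocity, reduce):
  pull out 2: (2/743) = +1  (since 743 mod 8 = 7)
  reciprocity: (25/743) -> +(743/25)
  reduce: (18/25)
  pull out 2: (2/25) = +1  (since 25 mod 8 = 1)
  reciprocity: (9/25) -> +(25/9)
  reduce: (7/9)
  reciprocity: (7/9) -> +(9/7)
  reduce: (2/7)
  pull out 2: (2/7) = +1  (since 7 mod 8 = 7)
  (1/7) = 1
Product of signs = 1
(50/743) = 1

1


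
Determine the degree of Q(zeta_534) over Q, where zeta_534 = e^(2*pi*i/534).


The degree equals Euler's totient phi(534).
534 = 2 * 3 * 89
phi(534) = 176

176


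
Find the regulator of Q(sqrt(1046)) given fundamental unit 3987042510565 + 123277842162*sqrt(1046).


epsilon = 3987042510565 + 123277842162*sqrt(1046)
= 7.9741e+12
R = ln(7.9741e+12)
= 29.7072

29.7072


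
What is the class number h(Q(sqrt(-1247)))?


K = Q(sqrt(-1247)). d mod 4 = 1, so D = disc(K) = d = -1247
h(K) equals the number of primitive reduced positive-definite forms (a, b, c) = a*x^2 + b*x*y + c*y^2 with b^2 - 4ac = D,
where reduced means |b| <= a <= c, with b >= 0 whenever |b| = a or a = c, and primitive means gcd(a, b, c) = 1.
Reduced forces 3a^2 <= |D| = 1247, so 1 <= a <= 20; b must have the parity of D, and c = (b^2 - D)/(4a) must be an integer >= a.
Enumerate a = 1..20, b in [-a, a]:
  a=1: (1, 1, 312)  [1]
  a=2: (2, -1, 156), (2, 1, 156)  [2]
  a=3: (3, -1, 104), (3, 1, 104)  [2]
  a=4: (4, -1, 78), (4, 1, 78)  [2]
  a=5: none
  a=6: (6, -5, 53), (6, -1, 52), (6, 1, 52), (6, 5, 53)  [4]
  a=7: none
  a=8: (8, -1, 39), (8, 1, 39)  [2]
  a=9: (9, -7, 36), (9, 7, 36)  [2]
  a=10..11: none
  a=12: (12, -7, 27), (12, -1, 26), (12, 1, 26), (12, 7, 27)  [4]
  a=13: (13, -1, 24), (13, 1, 24)  [2]
  a=14..15: none
  a=16: (16, -15, 23), (16, 15, 23)  [2]
  a=17: none
  a=18: (18, -11, 19), (18, 7, 18), (18, 11, 19)  [3]
  a=19..20: none
Total reduced forms: 1 + 2 + 2 + 2 + 4 + 2 + 2 + 4 + 2 + 2 + 3 = 26
h = 26

26


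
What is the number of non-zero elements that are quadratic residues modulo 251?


For prime p, the number of non-zero quadratic residues is (p-1)/2.
= (251-1)/2
= 125

125


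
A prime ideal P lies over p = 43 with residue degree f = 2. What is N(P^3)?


N(P^a) = p^(a*f)
= 43^(3*2)
= 43^6
= 6321363049

6321363049


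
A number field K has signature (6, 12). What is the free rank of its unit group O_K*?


By Dirichlet's unit theorem:
rank = r1 + r2 - 1
= 6 + 12 - 1
= 17

17


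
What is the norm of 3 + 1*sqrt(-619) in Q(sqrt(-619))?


N(a + b*sqrt(d)) = a^2 - d*b^2
= (3)^2 - (-619)*(1)^2
= 9 + 619
= 628

628


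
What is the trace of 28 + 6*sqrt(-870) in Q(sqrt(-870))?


Tr(a + b*sqrt(d)) = (a + b*sqrt(d)) + (a - b*sqrt(d)) = 2a
= 2 * (28)
= 56

56


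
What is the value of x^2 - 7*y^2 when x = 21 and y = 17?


x^2 - d*y^2
= 21^2 - 7*17^2
= 441 - 2023
= -1582

-1582


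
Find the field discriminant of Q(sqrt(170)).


For K = Q(sqrt(d)) with d squarefree: disc(K) = d if d = 1 mod 4, and disc(K) = 4d if d = 2 or 3 mod 4.
Here d = 170, and d mod 4 = 2.
d = 2 mod 4, not 1 (O_K = Z[sqrt(d)]), so disc(K) = 4d = 4 * (170) = 680

680


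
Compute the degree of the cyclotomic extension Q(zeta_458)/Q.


The degree equals Euler's totient phi(458).
458 = 2 * 229
phi(458) = 228

228


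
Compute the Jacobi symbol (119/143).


Compute (119/143) via quadratic reciprocity:
  reciprocity: (119/143) -> -(143/119)
  reduce: (24/119)
  pull out 2: (2/119) = +1  (since 119 mod 8 = 7)
  pull out 2: (2/119) = +1  (since 119 mod 8 = 7)
  pull out 2: (2/119) = +1  (since 119 mod 8 = 7)
  reciprocity: (3/119) -> -(119/3)
  reduce: (2/3)
  pull out 2: (2/3) = -1  (since 3 mod 8 = 3)
  (1/3) = 1
Product of signs = -1

-1


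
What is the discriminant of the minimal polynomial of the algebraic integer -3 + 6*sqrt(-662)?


The element -3 + 6*sqrt(-662) has minimal polynomial:
x^2 + 6*x + 23841
Discriminant = (6)^2 - 4*(23841)
= 36 - 95364
= -95328

-95328


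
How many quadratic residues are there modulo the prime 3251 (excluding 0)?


For prime p, the number of non-zero quadratic residues is (p-1)/2.
= (3251-1)/2
= 1625

1625


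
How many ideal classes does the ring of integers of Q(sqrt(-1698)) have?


K = Q(sqrt(-1698)). d mod 4 = 2, so D = disc(K) = 4d = -6792
h(K) equals the number of primitive reduced positive-definite forms (a, b, c) = a*x^2 + b*x*y + c*y^2 with b^2 - 4ac = D,
where reduced means |b| <= a <= c, with b >= 0 whenever |b| = a or a = c, and primitive means gcd(a, b, c) = 1.
Reduced forces 3a^2 <= |D| = 6792, so 1 <= a <= 47; b must have the parity of D, and c = (b^2 - D)/(4a) must be an integer >= a.
Enumerate a = 1..47, b in [-a, a]:
  a=1: (1, 0, 1698)  [1]
  a=2: (2, 0, 849)  [1]
  a=3: (3, 0, 566)  [1]
  a=4..5: none
  a=6: (6, 0, 283)  [1]
  a=7..16: none
  a=17: (17, -12, 102), (17, 12, 102)  [2]
  a=18..22: none
  a=23: (23, -4, 74), (23, 4, 74)  [2]
  a=24..28: none
  a=29: (29, -20, 62), (29, 20, 62)  [2]
  a=30: none
  a=31: (31, -20, 58), (31, 20, 58)  [2]
  a=32..33: none
  a=34: (34, -12, 51), (34, 12, 51)  [2]
  a=35..36: none
  a=37: (37, -4, 46), (37, 4, 46)  [2]
  a=38..47: none
Total reduced forms: 1 + 1 + 1 + 1 + 2 + 2 + 2 + 2 + 2 + 2 = 16
h = 16

16


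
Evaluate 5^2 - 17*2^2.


x^2 - d*y^2
= 5^2 - 17*2^2
= 25 - 68
= -43

-43


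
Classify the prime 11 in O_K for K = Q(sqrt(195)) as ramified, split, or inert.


K = Q(sqrt(195)). Since d mod 4 = 3, disc(K) = 780.
Check p | disc: 780 mod 11 = 10.
p does not divide disc. Compute Legendre symbol (d/p):
8^((11-1)/2) mod 11 = -1
(d/p) = -1, so p is inert: (p) stays prime with e=1, f=2, g=1.
Therefore p is inert.

inert


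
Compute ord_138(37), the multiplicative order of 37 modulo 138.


We want ord_138(37), the smallest k >= 1 with 37^k = 1 mod 138.
n = 138 = 2 * 3 * 23, phi(138) = 44; the order divides phi(n).
Divisors of 44: 1, 2, 4, 11, 22, 44
Repeated squaring mod 138: 37^1 = 37, 37^2 = 127, 37^4 = 121, 37^8 = 13, 37^16 = 31, 37^32 = 133
Test divisors in increasing order:
  k=1: 37^1 = 37 mod 138
  k=2: 37^2 = 127 mod 138
  k=4: 37^4 = 121 mod 138
  k=11: 37^11 = 13 * 127 * 37 = 91 mod 138
  k=22: 37^22 = 31 * 121 * 127 = 1 mod 138  <- first divisor giving 1
Order = 22

22


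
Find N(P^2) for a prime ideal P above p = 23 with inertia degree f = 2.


N(P^a) = p^(a*f)
= 23^(2*2)
= 23^4
= 279841

279841


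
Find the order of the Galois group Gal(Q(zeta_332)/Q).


|Gal(Q(zeta_332)/Q)| = phi(332)
= 164

164


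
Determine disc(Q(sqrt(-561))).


For K = Q(sqrt(d)) with d squarefree: disc(K) = d if d = 1 mod 4, and disc(K) = 4d if d = 2 or 3 mod 4.
Here d = -561, and d mod 4 = 3.
d = 3 mod 4, not 1 (O_K = Z[sqrt(d)]), so disc(K) = 4d = 4 * (-561) = -2244

-2244


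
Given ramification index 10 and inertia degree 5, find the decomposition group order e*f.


|D_P| = e * f
= 10 * 5
= 50

50


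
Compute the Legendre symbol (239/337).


p = 337 is prime, so compute (239/337) with the reciprocity algorithm (Jacobi-symbol steps: pull out 2s via (2/n), flip via reciprocity, reduce):
  reciprocity: (239/337) -> +(337/239)
  reduce: (98/239)
  pull out 2: (2/239) = +1  (since 239 mod 8 = 7)
  reciprocity: (49/239) -> +(239/49)
  reduce: (43/49)
  reciprocity: (43/49) -> +(49/43)
  reduce: (6/43)
  pull out 2: (2/43) = -1  (since 43 mod 8 = 3)
  reciprocity: (3/43) -> -(43/3)
  reduce: (1/3)
  (1/3) = 1
Product of signs = 1
(239/337) = 1

1


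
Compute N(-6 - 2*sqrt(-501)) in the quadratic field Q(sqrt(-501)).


N(a + b*sqrt(d)) = a^2 - d*b^2
= (-6)^2 - (-501)*(-2)^2
= 36 + 2004
= 2040

2040


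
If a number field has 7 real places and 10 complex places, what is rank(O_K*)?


By Dirichlet's unit theorem:
rank = r1 + r2 - 1
= 7 + 10 - 1
= 16

16
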